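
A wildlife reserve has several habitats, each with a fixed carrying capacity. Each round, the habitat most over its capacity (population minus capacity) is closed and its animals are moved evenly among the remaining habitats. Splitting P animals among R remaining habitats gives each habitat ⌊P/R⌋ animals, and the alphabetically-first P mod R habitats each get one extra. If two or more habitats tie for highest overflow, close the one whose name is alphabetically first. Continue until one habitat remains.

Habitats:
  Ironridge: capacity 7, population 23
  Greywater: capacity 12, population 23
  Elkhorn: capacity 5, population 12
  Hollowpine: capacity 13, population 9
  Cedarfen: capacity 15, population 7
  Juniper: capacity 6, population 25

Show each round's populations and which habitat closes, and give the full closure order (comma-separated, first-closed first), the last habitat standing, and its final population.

Round 1: Cedarfen=7 Elkhorn=12 Greywater=23 Hollowpine=9 Ironridge=23 Juniper=25 → close Juniper (overflow 19)
  25÷5 = 5 each, +1 to first 0
Round 2: Cedarfen=12 Elkhorn=17 Greywater=28 Hollowpine=14 Ironridge=28 → close Ironridge (overflow 21)
  28÷4 = 7 each, +1 to first 0
Round 3: Cedarfen=19 Elkhorn=24 Greywater=35 Hollowpine=21 → close Greywater (overflow 23)
  35÷3 = 11 each, +1 to first 2
Round 4: Cedarfen=31 Elkhorn=36 Hollowpine=32 → close Elkhorn (overflow 31)
  36÷2 = 18 each, +1 to first 0
Round 5: Cedarfen=49 Hollowpine=50 → close Hollowpine (overflow 37)
  50÷1 = 50 each, +1 to first 0

Closure order: Juniper, Ironridge, Greywater, Elkhorn, Hollowpine
Last habitat: Cedarfen with 99 animals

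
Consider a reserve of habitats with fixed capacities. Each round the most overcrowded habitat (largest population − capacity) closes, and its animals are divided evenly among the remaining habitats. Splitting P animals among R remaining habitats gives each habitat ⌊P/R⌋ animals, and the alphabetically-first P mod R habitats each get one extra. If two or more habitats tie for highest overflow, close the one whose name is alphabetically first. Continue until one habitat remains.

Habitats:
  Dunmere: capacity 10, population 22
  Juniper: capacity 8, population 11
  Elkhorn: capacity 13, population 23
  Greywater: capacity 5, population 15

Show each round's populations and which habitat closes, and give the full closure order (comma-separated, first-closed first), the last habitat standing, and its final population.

Round 1: Dunmere=22 Elkhorn=23 Greywater=15 Juniper=11 → close Dunmere (overflow 12)
  22÷3 = 7 each, +1 to first 1
Round 2: Elkhorn=31 Greywater=22 Juniper=18 → close Elkhorn (overflow 18)
  31÷2 = 15 each, +1 to first 1
Round 3: Greywater=38 Juniper=33 → close Greywater (overflow 33)
  38÷1 = 38 each, +1 to first 0

Closure order: Dunmere, Elkhorn, Greywater
Last habitat: Juniper with 71 animals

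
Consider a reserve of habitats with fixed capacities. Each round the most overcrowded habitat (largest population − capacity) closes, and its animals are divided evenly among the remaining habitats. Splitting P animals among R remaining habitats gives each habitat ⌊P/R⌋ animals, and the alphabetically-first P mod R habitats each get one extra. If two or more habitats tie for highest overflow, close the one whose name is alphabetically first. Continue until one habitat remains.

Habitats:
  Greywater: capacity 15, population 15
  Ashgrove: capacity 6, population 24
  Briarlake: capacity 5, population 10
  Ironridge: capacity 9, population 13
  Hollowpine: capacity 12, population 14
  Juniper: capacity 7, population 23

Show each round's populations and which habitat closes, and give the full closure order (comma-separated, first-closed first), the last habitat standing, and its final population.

Round 1: Ashgrove=24 Briarlake=10 Greywater=15 Hollowpine=14 Ironridge=13 Juniper=23 → close Ashgrove (overflow 18)
  24÷5 = 4 each, +1 to first 4
Round 2: Briarlake=15 Greywater=20 Hollowpine=19 Ironridge=18 Juniper=27 → close Juniper (overflow 20)
  27÷4 = 6 each, +1 to first 3
Round 3: Briarlake=22 Greywater=27 Hollowpine=26 Ironridge=24 → close Briarlake (overflow 17)
  22÷3 = 7 each, +1 to first 1
Round 4: Greywater=35 Hollowpine=33 Ironridge=31 → close Ironridge (overflow 22)
  31÷2 = 15 each, +1 to first 1
Round 5: Greywater=51 Hollowpine=48 → close Greywater (overflow 36)
  51÷1 = 51 each, +1 to first 0

Closure order: Ashgrove, Juniper, Briarlake, Ironridge, Greywater
Last habitat: Hollowpine with 99 animals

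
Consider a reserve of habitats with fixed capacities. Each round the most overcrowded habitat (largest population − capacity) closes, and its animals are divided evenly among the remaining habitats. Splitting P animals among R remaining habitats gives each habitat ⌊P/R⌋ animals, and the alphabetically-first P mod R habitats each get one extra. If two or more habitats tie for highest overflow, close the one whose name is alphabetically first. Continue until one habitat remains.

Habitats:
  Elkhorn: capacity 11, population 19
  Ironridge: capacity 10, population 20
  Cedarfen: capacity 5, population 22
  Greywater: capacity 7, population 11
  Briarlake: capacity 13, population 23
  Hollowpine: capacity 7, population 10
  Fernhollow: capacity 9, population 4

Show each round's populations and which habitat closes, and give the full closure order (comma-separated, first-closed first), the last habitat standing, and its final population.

Round 1: Briarlake=23 Cedarfen=22 Elkhorn=19 Fernhollow=4 Greywater=11 Hollowpine=10 Ironridge=20 → close Cedarfen (overflow 17)
  22÷6 = 3 each, +1 to first 4
Round 2: Briarlake=27 Elkhorn=23 Fernhollow=8 Greywater=15 Hollowpine=13 Ironridge=23 → close Briarlake (overflow 14)
  27÷5 = 5 each, +1 to first 2
Round 3: Elkhorn=29 Fernhollow=14 Greywater=20 Hollowpine=18 Ironridge=28 → close Elkhorn (overflow 18)
  29÷4 = 7 each, +1 to first 1
Round 4: Fernhollow=22 Greywater=27 Hollowpine=25 Ironridge=35 → close Ironridge (overflow 25)
  35÷3 = 11 each, +1 to first 2
Round 5: Fernhollow=34 Greywater=39 Hollowpine=36 → close Greywater (overflow 32)
  39÷2 = 19 each, +1 to first 1
Round 6: Fernhollow=54 Hollowpine=55 → close Hollowpine (overflow 48)
  55÷1 = 55 each, +1 to first 0

Closure order: Cedarfen, Briarlake, Elkhorn, Ironridge, Greywater, Hollowpine
Last habitat: Fernhollow with 109 animals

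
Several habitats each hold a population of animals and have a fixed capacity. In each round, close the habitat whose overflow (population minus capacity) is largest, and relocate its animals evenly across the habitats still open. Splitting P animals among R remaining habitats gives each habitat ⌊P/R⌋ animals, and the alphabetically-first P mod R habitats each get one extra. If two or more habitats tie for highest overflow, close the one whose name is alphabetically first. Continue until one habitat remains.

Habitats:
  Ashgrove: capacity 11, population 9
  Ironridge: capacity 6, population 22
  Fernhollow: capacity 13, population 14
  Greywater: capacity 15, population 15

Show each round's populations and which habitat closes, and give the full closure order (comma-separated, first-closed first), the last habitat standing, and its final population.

Round 1: Ashgrove=9 Fernhollow=14 Greywater=15 Ironridge=22 → close Ironridge (overflow 16)
  22÷3 = 7 each, +1 to first 1
Round 2: Ashgrove=17 Fernhollow=21 Greywater=22 → close Fernhollow (overflow 8)
  21÷2 = 10 each, +1 to first 1
Round 3: Ashgrove=28 Greywater=32 → close Ashgrove (overflow 17)
  28÷1 = 28 each, +1 to first 0

Closure order: Ironridge, Fernhollow, Ashgrove
Last habitat: Greywater with 60 animals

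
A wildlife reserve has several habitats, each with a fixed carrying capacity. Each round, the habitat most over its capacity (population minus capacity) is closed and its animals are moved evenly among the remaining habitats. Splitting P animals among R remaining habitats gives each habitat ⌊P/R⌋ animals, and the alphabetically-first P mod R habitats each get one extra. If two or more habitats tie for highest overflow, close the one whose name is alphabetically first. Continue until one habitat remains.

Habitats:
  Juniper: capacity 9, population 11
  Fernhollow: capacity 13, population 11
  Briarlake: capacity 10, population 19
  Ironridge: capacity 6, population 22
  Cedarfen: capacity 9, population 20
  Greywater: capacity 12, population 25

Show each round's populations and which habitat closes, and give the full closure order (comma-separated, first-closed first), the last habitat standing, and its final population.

Closure order: Ironridge, Greywater, Cedarfen, Briarlake, Juniper
Last habitat: Fernhollow with 108 animals

Round 1: Briarlake=19 Cedarfen=20 Fernhollow=11 Greywater=25 Ironridge=22 Juniper=11 → close Ironridge (overflow 16)
  22÷5 = 4 each, +1 to first 2
Round 2: Briarlake=24 Cedarfen=25 Fernhollow=15 Greywater=29 Juniper=15 → close Greywater (overflow 17)
  29÷4 = 7 each, +1 to first 1
Round 3: Briarlake=32 Cedarfen=32 Fernhollow=22 Juniper=22 → close Cedarfen (overflow 23)
  32÷3 = 10 each, +1 to first 2
Round 4: Briarlake=43 Fernhollow=33 Juniper=32 → close Briarlake (overflow 33)
  43÷2 = 21 each, +1 to first 1
Round 5: Fernhollow=55 Juniper=53 → close Juniper (overflow 44)
  53÷1 = 53 each, +1 to first 0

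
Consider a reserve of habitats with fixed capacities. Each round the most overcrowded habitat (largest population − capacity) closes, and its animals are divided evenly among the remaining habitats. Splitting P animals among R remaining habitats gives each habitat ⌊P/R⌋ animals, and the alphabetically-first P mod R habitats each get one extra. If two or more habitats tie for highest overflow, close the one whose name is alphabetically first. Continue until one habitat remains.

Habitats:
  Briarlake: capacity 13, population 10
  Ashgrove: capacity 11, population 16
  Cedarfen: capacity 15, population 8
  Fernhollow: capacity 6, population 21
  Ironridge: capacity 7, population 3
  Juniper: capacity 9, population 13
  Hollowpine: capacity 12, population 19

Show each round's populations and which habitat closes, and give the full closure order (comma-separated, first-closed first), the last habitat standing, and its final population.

Round 1: Ashgrove=16 Briarlake=10 Cedarfen=8 Fernhollow=21 Hollowpine=19 Ironridge=3 Juniper=13 → close Fernhollow (overflow 15)
  21÷6 = 3 each, +1 to first 3
Round 2: Ashgrove=20 Briarlake=14 Cedarfen=12 Hollowpine=22 Ironridge=6 Juniper=16 → close Hollowpine (overflow 10)
  22÷5 = 4 each, +1 to first 2
Round 3: Ashgrove=25 Briarlake=19 Cedarfen=16 Ironridge=10 Juniper=20 → close Ashgrove (overflow 14)
  25÷4 = 6 each, +1 to first 1
Round 4: Briarlake=26 Cedarfen=22 Ironridge=16 Juniper=26 → close Juniper (overflow 17)
  26÷3 = 8 each, +1 to first 2
Round 5: Briarlake=35 Cedarfen=31 Ironridge=24 → close Briarlake (overflow 22)
  35÷2 = 17 each, +1 to first 1
Round 6: Cedarfen=49 Ironridge=41 → close Cedarfen (overflow 34)
  49÷1 = 49 each, +1 to first 0

Closure order: Fernhollow, Hollowpine, Ashgrove, Juniper, Briarlake, Cedarfen
Last habitat: Ironridge with 90 animals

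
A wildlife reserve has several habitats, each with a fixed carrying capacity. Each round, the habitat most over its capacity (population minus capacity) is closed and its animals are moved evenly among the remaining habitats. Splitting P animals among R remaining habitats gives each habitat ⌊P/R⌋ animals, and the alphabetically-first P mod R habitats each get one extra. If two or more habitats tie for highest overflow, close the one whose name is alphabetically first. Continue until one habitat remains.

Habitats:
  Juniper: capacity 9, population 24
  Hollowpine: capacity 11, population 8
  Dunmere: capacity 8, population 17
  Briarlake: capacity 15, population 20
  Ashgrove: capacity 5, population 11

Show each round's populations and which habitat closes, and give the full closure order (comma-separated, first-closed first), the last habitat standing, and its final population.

Round 1: Ashgrove=11 Briarlake=20 Dunmere=17 Hollowpine=8 Juniper=24 → close Juniper (overflow 15)
  24÷4 = 6 each, +1 to first 0
Round 2: Ashgrove=17 Briarlake=26 Dunmere=23 Hollowpine=14 → close Dunmere (overflow 15)
  23÷3 = 7 each, +1 to first 2
Round 3: Ashgrove=25 Briarlake=34 Hollowpine=21 → close Ashgrove (overflow 20)
  25÷2 = 12 each, +1 to first 1
Round 4: Briarlake=47 Hollowpine=33 → close Briarlake (overflow 32)
  47÷1 = 47 each, +1 to first 0

Closure order: Juniper, Dunmere, Ashgrove, Briarlake
Last habitat: Hollowpine with 80 animals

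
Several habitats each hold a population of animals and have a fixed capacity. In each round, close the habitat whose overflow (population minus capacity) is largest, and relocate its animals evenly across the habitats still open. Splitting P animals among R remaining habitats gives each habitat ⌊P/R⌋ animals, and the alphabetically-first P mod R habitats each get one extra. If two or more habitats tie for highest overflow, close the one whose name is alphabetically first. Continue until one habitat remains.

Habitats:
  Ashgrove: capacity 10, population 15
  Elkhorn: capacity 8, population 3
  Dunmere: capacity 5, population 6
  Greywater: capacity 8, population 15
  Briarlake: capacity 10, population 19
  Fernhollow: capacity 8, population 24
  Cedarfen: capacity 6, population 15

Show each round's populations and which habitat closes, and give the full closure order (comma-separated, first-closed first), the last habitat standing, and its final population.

Closure order: Fernhollow, Briarlake, Cedarfen, Greywater, Ashgrove, Dunmere
Last habitat: Elkhorn with 97 animals

Round 1: Ashgrove=15 Briarlake=19 Cedarfen=15 Dunmere=6 Elkhorn=3 Fernhollow=24 Greywater=15 → close Fernhollow (overflow 16)
  24÷6 = 4 each, +1 to first 0
Round 2: Ashgrove=19 Briarlake=23 Cedarfen=19 Dunmere=10 Elkhorn=7 Greywater=19 → close Briarlake (overflow 13)
  23÷5 = 4 each, +1 to first 3
Round 3: Ashgrove=24 Cedarfen=24 Dunmere=15 Elkhorn=11 Greywater=23 → close Cedarfen (overflow 18)
  24÷4 = 6 each, +1 to first 0
Round 4: Ashgrove=30 Dunmere=21 Elkhorn=17 Greywater=29 → close Greywater (overflow 21)
  29÷3 = 9 each, +1 to first 2
Round 5: Ashgrove=40 Dunmere=31 Elkhorn=26 → close Ashgrove (overflow 30)
  40÷2 = 20 each, +1 to first 0
Round 6: Dunmere=51 Elkhorn=46 → close Dunmere (overflow 46)
  51÷1 = 51 each, +1 to first 0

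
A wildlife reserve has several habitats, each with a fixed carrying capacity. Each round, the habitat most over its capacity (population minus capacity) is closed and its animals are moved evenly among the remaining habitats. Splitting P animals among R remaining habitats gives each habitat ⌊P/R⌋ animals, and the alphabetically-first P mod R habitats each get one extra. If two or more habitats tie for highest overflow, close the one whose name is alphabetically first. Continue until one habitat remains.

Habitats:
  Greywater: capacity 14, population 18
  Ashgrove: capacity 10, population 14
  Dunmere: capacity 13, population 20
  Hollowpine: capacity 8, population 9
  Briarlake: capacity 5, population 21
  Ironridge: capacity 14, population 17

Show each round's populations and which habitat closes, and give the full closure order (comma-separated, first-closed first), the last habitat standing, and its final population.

Round 1: Ashgrove=14 Briarlake=21 Dunmere=20 Greywater=18 Hollowpine=9 Ironridge=17 → close Briarlake (overflow 16)
  21÷5 = 4 each, +1 to first 1
Round 2: Ashgrove=19 Dunmere=24 Greywater=22 Hollowpine=13 Ironridge=21 → close Dunmere (overflow 11)
  24÷4 = 6 each, +1 to first 0
Round 3: Ashgrove=25 Greywater=28 Hollowpine=19 Ironridge=27 → close Ashgrove (overflow 15)
  25÷3 = 8 each, +1 to first 1
Round 4: Greywater=37 Hollowpine=27 Ironridge=35 → close Greywater (overflow 23)
  37÷2 = 18 each, +1 to first 1
Round 5: Hollowpine=46 Ironridge=53 → close Ironridge (overflow 39)
  53÷1 = 53 each, +1 to first 0

Closure order: Briarlake, Dunmere, Ashgrove, Greywater, Ironridge
Last habitat: Hollowpine with 99 animals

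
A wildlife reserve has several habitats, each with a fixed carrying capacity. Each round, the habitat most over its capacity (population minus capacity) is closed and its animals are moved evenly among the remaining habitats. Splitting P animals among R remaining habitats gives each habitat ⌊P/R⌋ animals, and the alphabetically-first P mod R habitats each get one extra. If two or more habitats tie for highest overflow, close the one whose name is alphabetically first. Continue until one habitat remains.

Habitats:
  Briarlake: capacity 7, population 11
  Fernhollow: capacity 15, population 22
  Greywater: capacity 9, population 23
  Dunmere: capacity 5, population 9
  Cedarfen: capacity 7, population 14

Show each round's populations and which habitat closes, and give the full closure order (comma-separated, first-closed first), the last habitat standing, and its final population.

Closure order: Greywater, Cedarfen, Fernhollow, Briarlake
Last habitat: Dunmere with 79 animals

Round 1: Briarlake=11 Cedarfen=14 Dunmere=9 Fernhollow=22 Greywater=23 → close Greywater (overflow 14)
  23÷4 = 5 each, +1 to first 3
Round 2: Briarlake=17 Cedarfen=20 Dunmere=15 Fernhollow=27 → close Cedarfen (overflow 13)
  20÷3 = 6 each, +1 to first 2
Round 3: Briarlake=24 Dunmere=22 Fernhollow=33 → close Fernhollow (overflow 18)
  33÷2 = 16 each, +1 to first 1
Round 4: Briarlake=41 Dunmere=38 → close Briarlake (overflow 34)
  41÷1 = 41 each, +1 to first 0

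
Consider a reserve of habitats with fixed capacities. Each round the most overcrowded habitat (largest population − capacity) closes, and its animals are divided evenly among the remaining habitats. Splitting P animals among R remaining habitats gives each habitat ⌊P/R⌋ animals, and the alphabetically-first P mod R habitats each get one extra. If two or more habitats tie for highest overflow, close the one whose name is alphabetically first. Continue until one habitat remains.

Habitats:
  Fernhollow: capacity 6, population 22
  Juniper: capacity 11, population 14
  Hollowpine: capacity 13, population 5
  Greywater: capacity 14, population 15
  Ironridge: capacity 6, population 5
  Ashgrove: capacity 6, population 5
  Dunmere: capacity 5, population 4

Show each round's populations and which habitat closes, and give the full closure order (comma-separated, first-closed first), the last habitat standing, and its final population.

Closure order: Fernhollow, Juniper, Greywater, Ashgrove, Dunmere, Ironridge
Last habitat: Hollowpine with 70 animals

Round 1: Ashgrove=5 Dunmere=4 Fernhollow=22 Greywater=15 Hollowpine=5 Ironridge=5 Juniper=14 → close Fernhollow (overflow 16)
  22÷6 = 3 each, +1 to first 4
Round 2: Ashgrove=9 Dunmere=8 Greywater=19 Hollowpine=9 Ironridge=8 Juniper=17 → close Juniper (overflow 6)
  17÷5 = 3 each, +1 to first 2
Round 3: Ashgrove=13 Dunmere=12 Greywater=22 Hollowpine=12 Ironridge=11 → close Greywater (overflow 8)
  22÷4 = 5 each, +1 to first 2
Round 4: Ashgrove=19 Dunmere=18 Hollowpine=17 Ironridge=16 → close Ashgrove (overflow 13)
  19÷3 = 6 each, +1 to first 1
Round 5: Dunmere=25 Hollowpine=23 Ironridge=22 → close Dunmere (overflow 20)
  25÷2 = 12 each, +1 to first 1
Round 6: Hollowpine=36 Ironridge=34 → close Ironridge (overflow 28)
  34÷1 = 34 each, +1 to first 0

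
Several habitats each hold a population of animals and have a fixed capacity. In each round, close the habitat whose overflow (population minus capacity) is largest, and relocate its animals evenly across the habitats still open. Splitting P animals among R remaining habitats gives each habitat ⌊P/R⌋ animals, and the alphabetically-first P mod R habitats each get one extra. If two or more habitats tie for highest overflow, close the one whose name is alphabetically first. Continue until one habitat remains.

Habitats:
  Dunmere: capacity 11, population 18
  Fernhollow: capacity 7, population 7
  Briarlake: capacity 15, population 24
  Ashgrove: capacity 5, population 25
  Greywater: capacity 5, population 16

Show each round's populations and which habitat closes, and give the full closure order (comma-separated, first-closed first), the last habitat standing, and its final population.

Closure order: Ashgrove, Greywater, Briarlake, Dunmere
Last habitat: Fernhollow with 90 animals

Round 1: Ashgrove=25 Briarlake=24 Dunmere=18 Fernhollow=7 Greywater=16 → close Ashgrove (overflow 20)
  25÷4 = 6 each, +1 to first 1
Round 2: Briarlake=31 Dunmere=24 Fernhollow=13 Greywater=22 → close Greywater (overflow 17)
  22÷3 = 7 each, +1 to first 1
Round 3: Briarlake=39 Dunmere=31 Fernhollow=20 → close Briarlake (overflow 24)
  39÷2 = 19 each, +1 to first 1
Round 4: Dunmere=51 Fernhollow=39 → close Dunmere (overflow 40)
  51÷1 = 51 each, +1 to first 0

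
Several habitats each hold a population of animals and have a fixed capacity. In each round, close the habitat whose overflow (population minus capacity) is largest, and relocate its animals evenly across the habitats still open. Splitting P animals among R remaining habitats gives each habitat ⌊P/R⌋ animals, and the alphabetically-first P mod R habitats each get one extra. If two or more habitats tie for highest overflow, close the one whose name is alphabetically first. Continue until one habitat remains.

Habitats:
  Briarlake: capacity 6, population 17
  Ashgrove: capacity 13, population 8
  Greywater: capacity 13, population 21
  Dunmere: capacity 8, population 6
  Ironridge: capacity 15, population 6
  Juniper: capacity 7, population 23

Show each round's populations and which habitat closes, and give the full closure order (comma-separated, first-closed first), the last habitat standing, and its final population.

Round 1: Ashgrove=8 Briarlake=17 Dunmere=6 Greywater=21 Ironridge=6 Juniper=23 → close Juniper (overflow 16)
  23÷5 = 4 each, +1 to first 3
Round 2: Ashgrove=13 Briarlake=22 Dunmere=11 Greywater=25 Ironridge=10 → close Briarlake (overflow 16)
  22÷4 = 5 each, +1 to first 2
Round 3: Ashgrove=19 Dunmere=17 Greywater=30 Ironridge=15 → close Greywater (overflow 17)
  30÷3 = 10 each, +1 to first 0
Round 4: Ashgrove=29 Dunmere=27 Ironridge=25 → close Dunmere (overflow 19)
  27÷2 = 13 each, +1 to first 1
Round 5: Ashgrove=43 Ironridge=38 → close Ashgrove (overflow 30)
  43÷1 = 43 each, +1 to first 0

Closure order: Juniper, Briarlake, Greywater, Dunmere, Ashgrove
Last habitat: Ironridge with 81 animals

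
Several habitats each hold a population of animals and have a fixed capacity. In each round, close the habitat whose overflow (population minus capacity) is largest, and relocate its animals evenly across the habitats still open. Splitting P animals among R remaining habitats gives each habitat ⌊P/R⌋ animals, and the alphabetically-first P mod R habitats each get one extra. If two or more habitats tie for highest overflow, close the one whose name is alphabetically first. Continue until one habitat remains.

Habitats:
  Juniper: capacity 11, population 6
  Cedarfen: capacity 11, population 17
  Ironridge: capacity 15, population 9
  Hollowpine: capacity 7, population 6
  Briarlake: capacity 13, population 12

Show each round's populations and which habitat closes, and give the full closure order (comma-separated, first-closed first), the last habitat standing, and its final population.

Closure order: Cedarfen, Briarlake, Hollowpine, Ironridge
Last habitat: Juniper with 50 animals

Round 1: Briarlake=12 Cedarfen=17 Hollowpine=6 Ironridge=9 Juniper=6 → close Cedarfen (overflow 6)
  17÷4 = 4 each, +1 to first 1
Round 2: Briarlake=17 Hollowpine=10 Ironridge=13 Juniper=10 → close Briarlake (overflow 4)
  17÷3 = 5 each, +1 to first 2
Round 3: Hollowpine=16 Ironridge=19 Juniper=15 → close Hollowpine (overflow 9)
  16÷2 = 8 each, +1 to first 0
Round 4: Ironridge=27 Juniper=23 → close Ironridge (overflow 12)
  27÷1 = 27 each, +1 to first 0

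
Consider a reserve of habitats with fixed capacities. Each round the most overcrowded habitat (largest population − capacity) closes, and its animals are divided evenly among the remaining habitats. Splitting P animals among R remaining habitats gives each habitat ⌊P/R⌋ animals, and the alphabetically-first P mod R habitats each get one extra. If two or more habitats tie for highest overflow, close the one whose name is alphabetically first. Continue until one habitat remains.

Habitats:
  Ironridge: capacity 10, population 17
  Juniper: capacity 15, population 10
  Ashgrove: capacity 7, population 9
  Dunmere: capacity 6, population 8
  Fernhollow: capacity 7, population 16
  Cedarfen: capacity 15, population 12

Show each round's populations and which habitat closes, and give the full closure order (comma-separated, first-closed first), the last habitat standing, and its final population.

Closure order: Fernhollow, Ironridge, Ashgrove, Dunmere, Cedarfen
Last habitat: Juniper with 72 animals

Round 1: Ashgrove=9 Cedarfen=12 Dunmere=8 Fernhollow=16 Ironridge=17 Juniper=10 → close Fernhollow (overflow 9)
  16÷5 = 3 each, +1 to first 1
Round 2: Ashgrove=13 Cedarfen=15 Dunmere=11 Ironridge=20 Juniper=13 → close Ironridge (overflow 10)
  20÷4 = 5 each, +1 to first 0
Round 3: Ashgrove=18 Cedarfen=20 Dunmere=16 Juniper=18 → close Ashgrove (overflow 11)
  18÷3 = 6 each, +1 to first 0
Round 4: Cedarfen=26 Dunmere=22 Juniper=24 → close Dunmere (overflow 16)
  22÷2 = 11 each, +1 to first 0
Round 5: Cedarfen=37 Juniper=35 → close Cedarfen (overflow 22)
  37÷1 = 37 each, +1 to first 0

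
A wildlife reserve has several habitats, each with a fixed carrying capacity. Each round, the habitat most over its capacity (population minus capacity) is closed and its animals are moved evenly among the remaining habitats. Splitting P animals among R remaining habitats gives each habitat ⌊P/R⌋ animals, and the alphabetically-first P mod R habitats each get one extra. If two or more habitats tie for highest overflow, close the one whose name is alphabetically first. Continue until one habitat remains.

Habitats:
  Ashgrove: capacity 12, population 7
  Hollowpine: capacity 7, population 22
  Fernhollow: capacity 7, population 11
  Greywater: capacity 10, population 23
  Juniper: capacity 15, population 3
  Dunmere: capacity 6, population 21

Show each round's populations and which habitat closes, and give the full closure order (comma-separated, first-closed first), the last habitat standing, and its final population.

Round 1: Ashgrove=7 Dunmere=21 Fernhollow=11 Greywater=23 Hollowpine=22 Juniper=3 → close Dunmere (overflow 15)
  21÷5 = 4 each, +1 to first 1
Round 2: Ashgrove=12 Fernhollow=15 Greywater=27 Hollowpine=26 Juniper=7 → close Hollowpine (overflow 19)
  26÷4 = 6 each, +1 to first 2
Round 3: Ashgrove=19 Fernhollow=22 Greywater=33 Juniper=13 → close Greywater (overflow 23)
  33÷3 = 11 each, +1 to first 0
Round 4: Ashgrove=30 Fernhollow=33 Juniper=24 → close Fernhollow (overflow 26)
  33÷2 = 16 each, +1 to first 1
Round 5: Ashgrove=47 Juniper=40 → close Ashgrove (overflow 35)
  47÷1 = 47 each, +1 to first 0

Closure order: Dunmere, Hollowpine, Greywater, Fernhollow, Ashgrove
Last habitat: Juniper with 87 animals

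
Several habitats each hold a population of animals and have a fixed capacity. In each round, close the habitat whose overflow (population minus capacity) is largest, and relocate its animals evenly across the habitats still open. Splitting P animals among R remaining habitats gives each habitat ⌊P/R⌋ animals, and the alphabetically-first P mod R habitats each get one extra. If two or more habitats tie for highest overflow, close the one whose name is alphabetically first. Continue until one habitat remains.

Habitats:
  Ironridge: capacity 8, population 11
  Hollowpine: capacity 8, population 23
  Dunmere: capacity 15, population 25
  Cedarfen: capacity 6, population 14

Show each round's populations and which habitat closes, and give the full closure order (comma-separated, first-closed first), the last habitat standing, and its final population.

Closure order: Hollowpine, Dunmere, Cedarfen
Last habitat: Ironridge with 73 animals

Round 1: Cedarfen=14 Dunmere=25 Hollowpine=23 Ironridge=11 → close Hollowpine (overflow 15)
  23÷3 = 7 each, +1 to first 2
Round 2: Cedarfen=22 Dunmere=33 Ironridge=18 → close Dunmere (overflow 18)
  33÷2 = 16 each, +1 to first 1
Round 3: Cedarfen=39 Ironridge=34 → close Cedarfen (overflow 33)
  39÷1 = 39 each, +1 to first 0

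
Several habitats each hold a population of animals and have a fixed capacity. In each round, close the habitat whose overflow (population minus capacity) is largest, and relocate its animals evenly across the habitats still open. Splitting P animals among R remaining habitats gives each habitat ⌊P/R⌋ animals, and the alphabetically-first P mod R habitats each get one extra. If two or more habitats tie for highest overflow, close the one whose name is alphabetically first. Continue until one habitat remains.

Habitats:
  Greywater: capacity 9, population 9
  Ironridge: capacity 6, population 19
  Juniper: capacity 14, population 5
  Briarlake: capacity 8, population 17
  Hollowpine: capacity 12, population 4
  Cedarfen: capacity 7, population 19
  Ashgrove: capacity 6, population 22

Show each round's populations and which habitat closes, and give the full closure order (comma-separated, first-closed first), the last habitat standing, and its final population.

Closure order: Ashgrove, Cedarfen, Ironridge, Briarlake, Greywater, Hollowpine
Last habitat: Juniper with 95 animals

Round 1: Ashgrove=22 Briarlake=17 Cedarfen=19 Greywater=9 Hollowpine=4 Ironridge=19 Juniper=5 → close Ashgrove (overflow 16)
  22÷6 = 3 each, +1 to first 4
Round 2: Briarlake=21 Cedarfen=23 Greywater=13 Hollowpine=8 Ironridge=22 Juniper=8 → close Cedarfen (overflow 16)
  23÷5 = 4 each, +1 to first 3
Round 3: Briarlake=26 Greywater=18 Hollowpine=13 Ironridge=26 Juniper=12 → close Ironridge (overflow 20)
  26÷4 = 6 each, +1 to first 2
Round 4: Briarlake=33 Greywater=25 Hollowpine=19 Juniper=18 → close Briarlake (overflow 25)
  33÷3 = 11 each, +1 to first 0
Round 5: Greywater=36 Hollowpine=30 Juniper=29 → close Greywater (overflow 27)
  36÷2 = 18 each, +1 to first 0
Round 6: Hollowpine=48 Juniper=47 → close Hollowpine (overflow 36)
  48÷1 = 48 each, +1 to first 0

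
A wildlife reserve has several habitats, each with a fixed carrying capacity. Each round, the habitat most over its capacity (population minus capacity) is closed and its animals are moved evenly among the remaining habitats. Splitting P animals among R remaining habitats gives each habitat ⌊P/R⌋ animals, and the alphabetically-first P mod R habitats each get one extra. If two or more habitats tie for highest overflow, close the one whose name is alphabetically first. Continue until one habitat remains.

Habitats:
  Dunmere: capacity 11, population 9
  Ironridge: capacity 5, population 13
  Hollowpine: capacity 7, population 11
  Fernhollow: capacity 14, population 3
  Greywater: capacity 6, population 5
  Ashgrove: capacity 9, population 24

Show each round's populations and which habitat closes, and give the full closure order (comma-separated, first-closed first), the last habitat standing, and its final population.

Round 1: Ashgrove=24 Dunmere=9 Fernhollow=3 Greywater=5 Hollowpine=11 Ironridge=13 → close Ashgrove (overflow 15)
  24÷5 = 4 each, +1 to first 4
Round 2: Dunmere=14 Fernhollow=8 Greywater=10 Hollowpine=16 Ironridge=17 → close Ironridge (overflow 12)
  17÷4 = 4 each, +1 to first 1
Round 3: Dunmere=19 Fernhollow=12 Greywater=14 Hollowpine=20 → close Hollowpine (overflow 13)
  20÷3 = 6 each, +1 to first 2
Round 4: Dunmere=26 Fernhollow=19 Greywater=20 → close Dunmere (overflow 15)
  26÷2 = 13 each, +1 to first 0
Round 5: Fernhollow=32 Greywater=33 → close Greywater (overflow 27)
  33÷1 = 33 each, +1 to first 0

Closure order: Ashgrove, Ironridge, Hollowpine, Dunmere, Greywater
Last habitat: Fernhollow with 65 animals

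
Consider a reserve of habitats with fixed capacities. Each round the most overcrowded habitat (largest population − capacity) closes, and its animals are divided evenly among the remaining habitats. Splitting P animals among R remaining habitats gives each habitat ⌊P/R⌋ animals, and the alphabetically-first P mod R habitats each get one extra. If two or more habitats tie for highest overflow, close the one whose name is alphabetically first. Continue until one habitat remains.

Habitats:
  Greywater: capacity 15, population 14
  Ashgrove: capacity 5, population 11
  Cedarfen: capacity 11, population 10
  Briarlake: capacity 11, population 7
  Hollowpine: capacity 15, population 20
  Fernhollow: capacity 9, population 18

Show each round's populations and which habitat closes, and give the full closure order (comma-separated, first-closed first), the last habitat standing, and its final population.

Round 1: Ashgrove=11 Briarlake=7 Cedarfen=10 Fernhollow=18 Greywater=14 Hollowpine=20 → close Fernhollow (overflow 9)
  18÷5 = 3 each, +1 to first 3
Round 2: Ashgrove=15 Briarlake=11 Cedarfen=14 Greywater=17 Hollowpine=23 → close Ashgrove (overflow 10)
  15÷4 = 3 each, +1 to first 3
Round 3: Briarlake=15 Cedarfen=18 Greywater=21 Hollowpine=26 → close Hollowpine (overflow 11)
  26÷3 = 8 each, +1 to first 2
Round 4: Briarlake=24 Cedarfen=27 Greywater=29 → close Cedarfen (overflow 16)
  27÷2 = 13 each, +1 to first 1
Round 5: Briarlake=38 Greywater=42 → close Briarlake (overflow 27)
  38÷1 = 38 each, +1 to first 0

Closure order: Fernhollow, Ashgrove, Hollowpine, Cedarfen, Briarlake
Last habitat: Greywater with 80 animals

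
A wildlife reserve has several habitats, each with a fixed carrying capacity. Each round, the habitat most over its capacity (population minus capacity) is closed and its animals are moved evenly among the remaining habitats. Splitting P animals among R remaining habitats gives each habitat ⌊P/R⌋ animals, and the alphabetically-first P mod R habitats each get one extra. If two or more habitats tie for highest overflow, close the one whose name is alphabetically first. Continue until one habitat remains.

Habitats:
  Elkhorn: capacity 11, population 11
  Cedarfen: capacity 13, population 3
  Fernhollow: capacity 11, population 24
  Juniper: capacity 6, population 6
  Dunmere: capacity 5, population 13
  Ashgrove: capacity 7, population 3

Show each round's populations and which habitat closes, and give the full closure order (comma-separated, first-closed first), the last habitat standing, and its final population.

Closure order: Fernhollow, Dunmere, Elkhorn, Juniper, Ashgrove
Last habitat: Cedarfen with 60 animals

Round 1: Ashgrove=3 Cedarfen=3 Dunmere=13 Elkhorn=11 Fernhollow=24 Juniper=6 → close Fernhollow (overflow 13)
  24÷5 = 4 each, +1 to first 4
Round 2: Ashgrove=8 Cedarfen=8 Dunmere=18 Elkhorn=16 Juniper=10 → close Dunmere (overflow 13)
  18÷4 = 4 each, +1 to first 2
Round 3: Ashgrove=13 Cedarfen=13 Elkhorn=20 Juniper=14 → close Elkhorn (overflow 9)
  20÷3 = 6 each, +1 to first 2
Round 4: Ashgrove=20 Cedarfen=20 Juniper=20 → close Juniper (overflow 14)
  20÷2 = 10 each, +1 to first 0
Round 5: Ashgrove=30 Cedarfen=30 → close Ashgrove (overflow 23)
  30÷1 = 30 each, +1 to first 0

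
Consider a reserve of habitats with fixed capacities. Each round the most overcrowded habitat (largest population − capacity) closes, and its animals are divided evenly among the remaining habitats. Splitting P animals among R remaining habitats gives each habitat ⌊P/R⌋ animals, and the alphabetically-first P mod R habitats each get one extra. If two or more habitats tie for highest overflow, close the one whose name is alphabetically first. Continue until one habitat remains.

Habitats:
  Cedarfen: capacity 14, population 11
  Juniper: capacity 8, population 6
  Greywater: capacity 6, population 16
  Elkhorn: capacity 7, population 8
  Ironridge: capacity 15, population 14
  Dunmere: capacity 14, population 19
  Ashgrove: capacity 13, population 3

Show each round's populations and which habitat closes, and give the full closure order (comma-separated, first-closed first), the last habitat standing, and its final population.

Closure order: Greywater, Dunmere, Elkhorn, Cedarfen, Ironridge, Juniper
Last habitat: Ashgrove with 77 animals

Round 1: Ashgrove=3 Cedarfen=11 Dunmere=19 Elkhorn=8 Greywater=16 Ironridge=14 Juniper=6 → close Greywater (overflow 10)
  16÷6 = 2 each, +1 to first 4
Round 2: Ashgrove=6 Cedarfen=14 Dunmere=22 Elkhorn=11 Ironridge=16 Juniper=8 → close Dunmere (overflow 8)
  22÷5 = 4 each, +1 to first 2
Round 3: Ashgrove=11 Cedarfen=19 Elkhorn=15 Ironridge=20 Juniper=12 → close Elkhorn (overflow 8)
  15÷4 = 3 each, +1 to first 3
Round 4: Ashgrove=15 Cedarfen=23 Ironridge=24 Juniper=15 → close Cedarfen (overflow 9)
  23÷3 = 7 each, +1 to first 2
Round 5: Ashgrove=23 Ironridge=32 Juniper=22 → close Ironridge (overflow 17)
  32÷2 = 16 each, +1 to first 0
Round 6: Ashgrove=39 Juniper=38 → close Juniper (overflow 30)
  38÷1 = 38 each, +1 to first 0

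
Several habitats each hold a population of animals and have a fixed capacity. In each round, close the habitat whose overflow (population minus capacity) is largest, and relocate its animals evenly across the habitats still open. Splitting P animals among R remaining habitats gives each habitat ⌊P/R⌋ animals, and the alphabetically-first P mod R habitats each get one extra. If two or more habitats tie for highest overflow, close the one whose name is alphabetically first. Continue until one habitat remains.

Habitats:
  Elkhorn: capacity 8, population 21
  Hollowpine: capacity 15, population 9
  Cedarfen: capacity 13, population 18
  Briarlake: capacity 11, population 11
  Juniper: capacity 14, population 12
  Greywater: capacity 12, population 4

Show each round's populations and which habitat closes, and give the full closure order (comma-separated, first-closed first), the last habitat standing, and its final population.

Round 1: Briarlake=11 Cedarfen=18 Elkhorn=21 Greywater=4 Hollowpine=9 Juniper=12 → close Elkhorn (overflow 13)
  21÷5 = 4 each, +1 to first 1
Round 2: Briarlake=16 Cedarfen=22 Greywater=8 Hollowpine=13 Juniper=16 → close Cedarfen (overflow 9)
  22÷4 = 5 each, +1 to first 2
Round 3: Briarlake=22 Greywater=14 Hollowpine=18 Juniper=21 → close Briarlake (overflow 11)
  22÷3 = 7 each, +1 to first 1
Round 4: Greywater=22 Hollowpine=25 Juniper=28 → close Juniper (overflow 14)
  28÷2 = 14 each, +1 to first 0
Round 5: Greywater=36 Hollowpine=39 → close Greywater (overflow 24)
  36÷1 = 36 each, +1 to first 0

Closure order: Elkhorn, Cedarfen, Briarlake, Juniper, Greywater
Last habitat: Hollowpine with 75 animals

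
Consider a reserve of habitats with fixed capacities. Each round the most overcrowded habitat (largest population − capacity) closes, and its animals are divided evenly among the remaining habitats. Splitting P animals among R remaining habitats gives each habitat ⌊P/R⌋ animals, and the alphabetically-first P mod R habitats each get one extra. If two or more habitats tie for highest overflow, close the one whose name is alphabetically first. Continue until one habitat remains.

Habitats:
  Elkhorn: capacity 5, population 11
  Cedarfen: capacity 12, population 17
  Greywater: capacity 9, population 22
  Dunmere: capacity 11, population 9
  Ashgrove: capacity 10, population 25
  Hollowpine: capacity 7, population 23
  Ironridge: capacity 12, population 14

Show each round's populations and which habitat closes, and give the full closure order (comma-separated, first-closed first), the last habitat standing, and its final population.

Closure order: Hollowpine, Ashgrove, Greywater, Elkhorn, Cedarfen, Dunmere
Last habitat: Ironridge with 121 animals

Round 1: Ashgrove=25 Cedarfen=17 Dunmere=9 Elkhorn=11 Greywater=22 Hollowpine=23 Ironridge=14 → close Hollowpine (overflow 16)
  23÷6 = 3 each, +1 to first 5
Round 2: Ashgrove=29 Cedarfen=21 Dunmere=13 Elkhorn=15 Greywater=26 Ironridge=17 → close Ashgrove (overflow 19)
  29÷5 = 5 each, +1 to first 4
Round 3: Cedarfen=27 Dunmere=19 Elkhorn=21 Greywater=32 Ironridge=22 → close Greywater (overflow 23)
  32÷4 = 8 each, +1 to first 0
Round 4: Cedarfen=35 Dunmere=27 Elkhorn=29 Ironridge=30 → close Elkhorn (overflow 24)
  29÷3 = 9 each, +1 to first 2
Round 5: Cedarfen=45 Dunmere=37 Ironridge=39 → close Cedarfen (overflow 33)
  45÷2 = 22 each, +1 to first 1
Round 6: Dunmere=60 Ironridge=61 → close Dunmere (overflow 49)
  60÷1 = 60 each, +1 to first 0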